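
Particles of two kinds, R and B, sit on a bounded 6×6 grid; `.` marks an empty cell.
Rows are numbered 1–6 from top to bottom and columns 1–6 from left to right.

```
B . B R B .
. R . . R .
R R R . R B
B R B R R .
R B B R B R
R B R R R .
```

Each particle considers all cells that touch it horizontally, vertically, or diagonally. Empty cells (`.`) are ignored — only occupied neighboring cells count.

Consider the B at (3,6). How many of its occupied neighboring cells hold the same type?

0

Occupied neighbors of (3,6): (2,5)=R, (3,5)=R, (4,5)=R.
Same type (B): 0 of 3.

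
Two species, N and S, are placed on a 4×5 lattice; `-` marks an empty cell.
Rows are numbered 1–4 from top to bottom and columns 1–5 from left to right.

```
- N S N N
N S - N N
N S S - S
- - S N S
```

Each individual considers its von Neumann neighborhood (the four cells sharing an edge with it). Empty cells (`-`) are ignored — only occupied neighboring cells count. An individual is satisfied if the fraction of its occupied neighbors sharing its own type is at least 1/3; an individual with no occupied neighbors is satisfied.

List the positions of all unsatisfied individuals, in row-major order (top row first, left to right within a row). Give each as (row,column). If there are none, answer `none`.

(1,2)N 0/2 unhappy
(1,3)S 0/2 unhappy
(1,4)N 2/3 ok
(1,5)N 2/2 ok
(2,1)N 1/2 ok
(2,2)S 1/3 ok
(2,4)N 2/2 ok
(2,5)N 2/3 ok
(3,1)N 1/2 ok
(3,2)S 2/3 ok
(3,3)S 2/2 ok
(3,5)S 1/2 ok
(4,3)S 1/2 ok
(4,4)N 0/2 unhappy
(4,5)S 1/2 ok

(1,2), (1,3), (4,4)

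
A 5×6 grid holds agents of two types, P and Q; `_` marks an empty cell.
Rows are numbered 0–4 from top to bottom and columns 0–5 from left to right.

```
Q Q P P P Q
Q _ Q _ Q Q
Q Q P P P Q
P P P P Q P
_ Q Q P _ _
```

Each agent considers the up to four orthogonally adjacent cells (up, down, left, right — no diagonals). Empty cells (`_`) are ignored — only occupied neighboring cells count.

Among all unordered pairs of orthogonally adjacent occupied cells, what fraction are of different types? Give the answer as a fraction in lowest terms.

Scan each occupied cell's neighbors to the right and below so each pair is counted once.
Row 0: Q(0,0)–Q(0,1)= Q(0,0)–Q(1,0)= Q(0,1)–P(0,2)≠ P(0,2)–P(0,3)= P(0,2)–Q(1,2)≠ P(0,3)–P(0,4)= P(0,4)–Q(0,5)≠ P(0,4)–Q(1,4)≠ Q(0,5)–Q(1,5)=  → 4/9 unlike.
Row 1: Q(1,0)–Q(2,0)= Q(1,2)–P(2,2)≠ Q(1,4)–Q(1,5)= Q(1,4)–P(2,4)≠ Q(1,5)–Q(2,5)=  → 2/5 unlike.
Row 2: Q(2,0)–Q(2,1)= Q(2,0)–P(3,0)≠ Q(2,1)–P(2,2)≠ Q(2,1)–P(3,1)≠ P(2,2)–P(2,3)= P(2,2)–P(3,2)= P(2,3)–P(2,4)= P(2,3)–P(3,3)= P(2,4)–Q(2,5)≠ P(2,4)–Q(3,4)≠ Q(2,5)–P(3,5)≠  → 6/11 unlike.
Row 3: P(3,0)–P(3,1)= P(3,1)–P(3,2)= P(3,1)–Q(4,1)≠ P(3,2)–P(3,3)= P(3,2)–Q(4,2)≠ P(3,3)–Q(3,4)≠ P(3,3)–P(4,3)= Q(3,4)–P(3,5)≠  → 4/8 unlike.
Row 4: Q(4,1)–Q(4,2)= Q(4,2)–P(4,3)≠  → 1/2 unlike.
Total adjacent occupied pairs: 35; unlike-type pairs: 17.
17/35 is already in lowest terms.

17/35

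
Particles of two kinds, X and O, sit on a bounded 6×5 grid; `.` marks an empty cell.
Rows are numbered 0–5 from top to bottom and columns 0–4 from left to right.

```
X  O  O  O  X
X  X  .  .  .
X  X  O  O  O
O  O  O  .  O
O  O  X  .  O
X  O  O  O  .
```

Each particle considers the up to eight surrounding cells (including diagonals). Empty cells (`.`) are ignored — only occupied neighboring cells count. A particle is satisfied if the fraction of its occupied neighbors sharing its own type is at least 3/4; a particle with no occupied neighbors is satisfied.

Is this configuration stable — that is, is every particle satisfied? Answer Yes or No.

(0,0)X 2/3 unhappy
(0,1)O 1/4 unhappy
(0,2)O 2/3 unhappy
(0,3)O 1/2 unhappy
(0,4)X 0/1 unhappy
(1,0)X 4/5 ok
(1,1)X 4/7 unhappy
(2,0)X 3/5 unhappy
(2,1)X 3/7 unhappy
(2,2)O 3/5 unhappy
(2,3)O 4/4 ok
(2,4)O 2/2 ok
(3,0)O 3/5 unhappy
(3,1)O 5/8 unhappy
(3,2)O 4/6 unhappy
(3,4)O 3/3 ok
(4,0)O 4/5 ok
(4,1)O 6/8 ok
(4,2)X 0/6 unhappy
(4,4)O 2/2 ok
(5,0)X 0/3 unhappy
(5,1)O 3/5 unhappy
(5,2)O 3/4 ok
(5,3)O 2/3 unhappy
For instance (0,0) has only 2/3 same-type neighbors, below 3/4.

No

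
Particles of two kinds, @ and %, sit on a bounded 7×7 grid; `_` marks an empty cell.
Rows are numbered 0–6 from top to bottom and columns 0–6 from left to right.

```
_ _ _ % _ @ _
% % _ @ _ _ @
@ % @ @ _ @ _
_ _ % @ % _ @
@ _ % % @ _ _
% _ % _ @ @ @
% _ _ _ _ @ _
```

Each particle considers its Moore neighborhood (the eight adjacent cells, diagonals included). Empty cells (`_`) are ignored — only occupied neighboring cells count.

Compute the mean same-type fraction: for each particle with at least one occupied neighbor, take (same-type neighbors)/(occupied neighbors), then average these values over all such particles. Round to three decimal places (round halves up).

0.635

(0,3)% 0/1
(0,5)@ 1/1
(1,0)% 2/3
(1,1)% 2/4
(1,3)@ 2/3
(1,6)@ 2/2
(2,0)@ 0/3
(2,1)% 3/5
(2,2)@ 3/6
(2,3)@ 3/5
(2,5)@ 2/3
(3,2)% 3/6
(3,3)@ 3/7
(3,4)% 1/5
(3,6)@ 1/1
(4,0)@ 0/1
(4,2)% 3/4
(4,3)% 4/7
(4,4)@ 3/5
(5,0)% 1/2
(5,2)% 2/2
(5,4)@ 3/4
(5,5)@ 4/4
(5,6)@ 2/2
(6,0)% 1/1
(6,5)@ 3/3
Sum over 26 particles: 0/1 + 1/1 + 2/3 + 2/4 + 2/3 + 2/2 + 0/3 + 3/5 + 3/6 + 3/5 + 2/3 + 3/6 + 3/7 + 1/5 + 1/1 + 0/1 + 3/4 + 4/7 + 3/5 + 1/2 + 2/2 + 3/4 + 4/4 + 2/2 + 1/1 + 3/3 = 33/2; mean = 33/2 ÷ 26 = 33/52 = 0.634615… → 0.635.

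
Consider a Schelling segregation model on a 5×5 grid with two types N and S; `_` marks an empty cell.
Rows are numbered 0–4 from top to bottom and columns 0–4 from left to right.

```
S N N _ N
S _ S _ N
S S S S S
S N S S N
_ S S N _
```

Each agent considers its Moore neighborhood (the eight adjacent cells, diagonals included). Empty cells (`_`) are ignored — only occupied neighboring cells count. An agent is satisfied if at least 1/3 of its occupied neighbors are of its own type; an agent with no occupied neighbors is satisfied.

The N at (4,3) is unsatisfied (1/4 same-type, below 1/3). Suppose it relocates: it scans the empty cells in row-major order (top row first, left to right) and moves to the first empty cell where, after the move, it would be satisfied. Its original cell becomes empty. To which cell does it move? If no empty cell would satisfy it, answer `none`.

Vacating (4,3). Empty cells in order:
  (0,3): 3/4 same-type → satisfied — stop here.

(0,3)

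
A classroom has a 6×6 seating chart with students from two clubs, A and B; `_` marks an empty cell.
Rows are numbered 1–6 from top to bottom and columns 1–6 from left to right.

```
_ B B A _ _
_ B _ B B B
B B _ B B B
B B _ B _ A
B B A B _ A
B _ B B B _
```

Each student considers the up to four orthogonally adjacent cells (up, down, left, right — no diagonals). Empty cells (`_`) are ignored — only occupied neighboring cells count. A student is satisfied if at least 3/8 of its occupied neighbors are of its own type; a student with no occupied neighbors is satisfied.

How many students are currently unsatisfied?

(1,2)B 2/2 satisfied
(1,3)B 1/2 satisfied
(1,4)A 0/2 not
(2,2)B 2/2 satisfied
(2,4)B 2/3 satisfied
(2,5)B 3/3 satisfied
(2,6)B 2/2 satisfied
(3,1)B 2/2 satisfied
(3,2)B 3/3 satisfied
(3,4)B 3/3 satisfied
(3,5)B 3/3 satisfied
(3,6)B 2/3 satisfied
(4,1)B 3/3 satisfied
(4,2)B 3/3 satisfied
(4,4)B 2/2 satisfied
(4,6)A 1/2 satisfied
(5,1)B 3/3 satisfied
(5,2)B 2/3 satisfied
(5,3)A 0/3 not
(5,4)B 2/3 satisfied
(5,6)A 1/1 satisfied
(6,1)B 1/1 satisfied
(6,3)B 1/2 satisfied
(6,4)B 3/3 satisfied
(6,5)B 1/1 satisfied
Unsatisfied: (1,4), (5,3) — 2 in total.

2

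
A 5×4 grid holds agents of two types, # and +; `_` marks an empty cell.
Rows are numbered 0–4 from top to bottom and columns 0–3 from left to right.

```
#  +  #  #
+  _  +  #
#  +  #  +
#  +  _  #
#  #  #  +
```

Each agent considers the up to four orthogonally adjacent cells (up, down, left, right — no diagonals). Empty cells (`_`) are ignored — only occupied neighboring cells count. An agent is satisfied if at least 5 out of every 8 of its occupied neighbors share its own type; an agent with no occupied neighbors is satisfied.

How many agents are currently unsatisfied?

14

Row 0: (0,0)# 0/2 not · (0,1)+ 0/2 not · (0,2)# 1/3 not · (0,3)# 2/2 satisfied
Row 1: (1,0)+ 0/2 not · (1,2)+ 0/3 not · (1,3)# 1/3 not
Row 2: (2,0)# 1/3 not · (2,1)+ 1/3 not · (2,2)# 0/3 not · (2,3)+ 0/3 not
Row 3: (3,0)# 2/3 satisfied · (3,1)+ 1/3 not · (3,3)# 0/2 not
Row 4: (4,0)# 2/2 satisfied · (4,1)# 2/3 satisfied · (4,2)# 1/2 not · (4,3)+ 0/2 not
Unsatisfied: (0,0), (0,1), (0,2), (1,0), (1,2), (1,3), (2,0), (2,1), (2,2), (2,3), (3,1), (3,3), (4,2), (4,3) — 14 in total.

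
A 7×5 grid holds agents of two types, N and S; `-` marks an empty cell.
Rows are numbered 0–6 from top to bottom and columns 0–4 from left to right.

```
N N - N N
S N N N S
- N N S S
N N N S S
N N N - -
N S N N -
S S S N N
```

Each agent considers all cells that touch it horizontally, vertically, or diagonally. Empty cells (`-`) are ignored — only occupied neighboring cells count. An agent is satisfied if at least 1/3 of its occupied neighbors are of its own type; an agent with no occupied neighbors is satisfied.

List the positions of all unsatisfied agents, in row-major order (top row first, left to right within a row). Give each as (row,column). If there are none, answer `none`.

Row 0: (0,0)N 2/3 ok · (0,1)N 3/4 ok · (0,3)N 3/4 ok · (0,4)N 2/3 ok
Row 1: (1,0)S 0/4 unhappy · (1,1)N 5/6 ok · (1,2)N 6/7 ok · (1,3)N 4/7 ok · (1,4)S 2/5 ok
Row 2: (2,1)N 6/7 ok · (2,2)N 6/8 ok · (2,3)S 4/8 ok · (2,4)S 4/5 ok
Row 3: (3,0)N 4/4 ok · (3,1)N 7/7 ok · (3,2)N 5/7 ok · (3,3)S 3/6 ok · (3,4)S 3/3 ok
Row 4: (4,0)N 4/5 ok · (4,1)N 7/8 ok · (4,2)N 5/7 ok
Row 5: (5,0)N 2/5 ok · (5,1)S 3/8 ok · (5,2)N 4/7 ok · (5,3)N 4/5 ok
Row 6: (6,0)S 2/3 ok · (6,1)S 3/5 ok · (6,2)S 2/5 ok · (6,3)N 3/4 ok · (6,4)N 2/2 ok

(1,0)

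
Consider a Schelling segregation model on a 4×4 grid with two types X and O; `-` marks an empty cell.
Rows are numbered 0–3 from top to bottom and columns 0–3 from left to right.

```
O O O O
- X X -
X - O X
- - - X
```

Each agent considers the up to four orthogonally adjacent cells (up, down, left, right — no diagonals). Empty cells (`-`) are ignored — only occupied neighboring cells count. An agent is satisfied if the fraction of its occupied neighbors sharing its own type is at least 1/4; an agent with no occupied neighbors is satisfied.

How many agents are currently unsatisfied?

Row 0: (0,0)O 1/1 ok · (0,1)O 2/3 ok · (0,2)O 2/3 ok · (0,3)O 1/1 ok
Row 1: (1,1)X 1/2 ok · (1,2)X 1/3 ok
Row 2: (2,0)X 0/0 ok · (2,2)O 0/2 unhappy · (2,3)X 1/2 ok
Row 3: (3,3)X 1/1 ok
Unsatisfied: (2,2) — 1 in total.

1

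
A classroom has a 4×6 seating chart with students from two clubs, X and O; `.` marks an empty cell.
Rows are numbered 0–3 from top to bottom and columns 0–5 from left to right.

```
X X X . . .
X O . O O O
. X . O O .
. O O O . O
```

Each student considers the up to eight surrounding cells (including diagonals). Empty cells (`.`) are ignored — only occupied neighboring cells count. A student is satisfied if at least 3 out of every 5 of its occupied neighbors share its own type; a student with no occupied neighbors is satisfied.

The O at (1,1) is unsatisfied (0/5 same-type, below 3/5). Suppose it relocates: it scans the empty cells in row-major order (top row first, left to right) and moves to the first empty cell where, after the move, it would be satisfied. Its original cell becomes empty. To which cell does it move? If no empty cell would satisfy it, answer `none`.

Vacating (1,1). Empty cells in order:
  (0,3): 2/3 same-type → satisfied — stop here.

(0,3)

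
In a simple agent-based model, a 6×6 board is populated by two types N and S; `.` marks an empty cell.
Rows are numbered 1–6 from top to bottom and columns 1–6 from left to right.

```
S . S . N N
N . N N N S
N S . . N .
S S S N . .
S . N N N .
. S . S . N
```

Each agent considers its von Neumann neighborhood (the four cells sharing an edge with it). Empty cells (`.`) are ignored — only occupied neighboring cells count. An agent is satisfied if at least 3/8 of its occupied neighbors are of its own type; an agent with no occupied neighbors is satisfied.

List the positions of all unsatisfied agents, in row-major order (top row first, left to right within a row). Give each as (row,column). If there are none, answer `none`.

(1,1), (1,3), (2,6), (3,1), (4,3), (6,4)

Row 1: (1,1)S 0/1 unhappy · (1,3)S 0/1 unhappy · (1,5)N 2/2 ok · (1,6)N 1/2 ok
Row 2: (2,1)N 1/2 ok · (2,3)N 1/2 ok · (2,4)N 2/2 ok · (2,5)N 3/4 ok · (2,6)S 0/2 unhappy
Row 3: (3,1)N 1/3 unhappy · (3,2)S 1/2 ok · (3,5)N 1/1 ok
Row 4: (4,1)S 2/3 ok · (4,2)S 3/3 ok · (4,3)S 1/3 unhappy · (4,4)N 1/2 ok
Row 5: (5,1)S 1/1 ok · (5,3)N 1/2 ok · (5,4)N 3/4 ok · (5,5)N 1/1 ok
Row 6: (6,2)S 0/0 ok · (6,4)S 0/1 unhappy · (6,6)N 0/0 ok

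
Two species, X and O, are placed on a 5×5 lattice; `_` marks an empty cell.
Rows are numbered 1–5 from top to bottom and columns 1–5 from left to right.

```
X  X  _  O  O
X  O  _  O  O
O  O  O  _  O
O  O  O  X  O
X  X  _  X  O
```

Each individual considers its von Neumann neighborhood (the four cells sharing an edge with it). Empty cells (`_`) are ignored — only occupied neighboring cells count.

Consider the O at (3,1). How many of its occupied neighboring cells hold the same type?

2

Occupied neighbors of (3,1): (2,1)=X, (4,1)=O, (3,2)=O.
Same type (O): 2 of 3.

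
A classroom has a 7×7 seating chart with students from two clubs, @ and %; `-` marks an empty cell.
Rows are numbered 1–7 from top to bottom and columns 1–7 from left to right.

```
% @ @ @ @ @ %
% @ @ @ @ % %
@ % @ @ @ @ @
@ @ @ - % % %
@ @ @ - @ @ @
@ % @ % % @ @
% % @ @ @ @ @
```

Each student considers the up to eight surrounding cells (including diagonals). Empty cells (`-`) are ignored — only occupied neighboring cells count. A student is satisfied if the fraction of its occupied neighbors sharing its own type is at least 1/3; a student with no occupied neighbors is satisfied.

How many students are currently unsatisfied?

Row 1: (1,1)% 1/3 ok · (1,2)@ 3/5 ok · (1,3)@ 5/5 ok · (1,4)@ 5/5 ok · (1,5)@ 4/5 ok · (1,6)@ 2/5 ok · (1,7)% 2/3 ok
Row 2: (2,1)% 2/5 ok · (2,2)@ 5/8 ok · (2,3)@ 7/8 ok · (2,4)@ 8/8 ok · (2,5)@ 7/8 ok · (2,6)% 2/8 unhappy · (2,7)% 2/5 ok
Row 3: (3,1)@ 3/5 ok · (3,2)% 1/8 unhappy · (3,3)@ 6/7 ok · (3,4)@ 6/7 ok · (3,5)@ 4/7 ok · (3,6)@ 3/8 ok · (3,7)@ 1/5 unhappy
Row 4: (4,1)@ 4/5 ok · (4,2)@ 7/8 ok · (4,3)@ 5/6 ok · (4,5)% 1/6 unhappy · (4,6)% 2/8 unhappy · (4,7)% 1/5 unhappy
Row 5: (5,1)@ 4/5 ok · (5,2)@ 7/8 ok · (5,3)@ 4/6 ok · (5,5)@ 2/6 ok · (5,6)@ 4/8 ok · (5,7)@ 3/5 ok
Row 6: (6,1)@ 2/5 ok · (6,2)% 2/8 unhappy · (6,3)@ 4/7 ok · (6,4)% 1/7 unhappy · (6,5)% 1/7 unhappy · (6,6)@ 7/8 ok · (6,7)@ 5/5 ok
Row 7: (7,1)% 2/3 ok · (7,2)% 2/5 ok · (7,3)@ 2/5 ok · (7,4)@ 3/5 ok · (7,5)@ 3/5 ok · (7,6)@ 4/5 ok · (7,7)@ 3/3 ok
Unsatisfied: (2,6), (3,2), (3,7), (4,5), (4,6), (4,7), (6,2), (6,4), (6,5) — 9 in total.

9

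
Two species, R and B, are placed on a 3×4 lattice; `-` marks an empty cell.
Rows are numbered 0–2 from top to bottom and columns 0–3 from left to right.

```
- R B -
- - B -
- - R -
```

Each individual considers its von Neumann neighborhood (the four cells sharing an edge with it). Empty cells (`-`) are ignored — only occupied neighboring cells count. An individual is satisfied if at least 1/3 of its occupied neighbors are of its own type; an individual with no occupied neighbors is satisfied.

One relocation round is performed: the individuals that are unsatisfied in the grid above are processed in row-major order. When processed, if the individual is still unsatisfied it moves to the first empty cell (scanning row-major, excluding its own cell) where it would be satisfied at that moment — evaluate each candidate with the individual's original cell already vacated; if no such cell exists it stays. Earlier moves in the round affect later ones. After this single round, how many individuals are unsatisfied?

0

Initially unsatisfied (in order): (0,1), (2,2).
  (0,1) → (0,0).
  (2,2) → (0,1).
Resulting grid:
R R B -
- - B -
- - - -
All satisfied now.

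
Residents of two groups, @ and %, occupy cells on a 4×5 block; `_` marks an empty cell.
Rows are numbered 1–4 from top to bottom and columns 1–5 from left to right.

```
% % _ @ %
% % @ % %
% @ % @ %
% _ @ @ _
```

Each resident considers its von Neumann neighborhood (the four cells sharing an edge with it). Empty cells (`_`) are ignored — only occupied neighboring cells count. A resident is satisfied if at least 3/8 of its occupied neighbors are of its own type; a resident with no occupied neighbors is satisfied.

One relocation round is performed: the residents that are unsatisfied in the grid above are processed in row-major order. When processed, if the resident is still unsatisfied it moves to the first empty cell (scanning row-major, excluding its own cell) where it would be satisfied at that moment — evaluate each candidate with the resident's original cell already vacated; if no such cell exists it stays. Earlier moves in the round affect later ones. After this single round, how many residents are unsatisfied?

Initially unsatisfied (in order): (1,4), (2,3), (2,4), (3,2), (3,3), (3,4).
  (1,4) → (1,3).
  (2,3) → (4,2).
  (2,4): now satisfied by earlier moves; stays.
  (3,2) → (4,5).
  (3,3) → (1,4).
  (3,4) → (3,3).
Resulting grid:
% % @ % %
% % _ % %
% _ @ _ %
% @ @ @ @
Unsatisfied now: (1,3).

1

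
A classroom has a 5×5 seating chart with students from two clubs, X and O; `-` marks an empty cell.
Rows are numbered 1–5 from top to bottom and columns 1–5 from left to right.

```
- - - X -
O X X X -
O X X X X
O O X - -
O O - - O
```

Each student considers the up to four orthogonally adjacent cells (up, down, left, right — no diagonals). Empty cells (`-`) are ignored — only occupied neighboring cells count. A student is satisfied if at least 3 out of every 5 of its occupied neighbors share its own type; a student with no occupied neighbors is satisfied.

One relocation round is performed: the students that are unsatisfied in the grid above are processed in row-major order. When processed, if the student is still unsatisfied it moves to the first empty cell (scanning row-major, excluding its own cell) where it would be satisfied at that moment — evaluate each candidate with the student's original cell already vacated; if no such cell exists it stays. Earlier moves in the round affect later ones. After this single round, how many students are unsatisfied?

Initially unsatisfied (in order): (2,1), (3,2), (4,2), (4,3).
  (2,1) → (1,1).
  (3,2) → (1,3).
  (4,2): now satisfied by earlier moves; stays.
  (4,3) → (1,2).
Resulting grid:
O X X X -
- X X X -
O - X X X
O O - - -
O O - - O
Unsatisfied now: (1,1).

1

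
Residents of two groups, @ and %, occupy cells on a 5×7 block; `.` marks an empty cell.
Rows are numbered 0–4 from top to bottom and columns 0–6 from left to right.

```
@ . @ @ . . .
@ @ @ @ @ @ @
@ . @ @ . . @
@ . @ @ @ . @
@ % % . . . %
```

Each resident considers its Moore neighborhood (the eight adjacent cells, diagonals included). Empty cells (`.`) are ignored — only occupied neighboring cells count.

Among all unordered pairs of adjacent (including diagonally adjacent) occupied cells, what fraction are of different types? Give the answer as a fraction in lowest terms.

Scan each occupied cell's neighbors to the right and below (and the two forward diagonals) so each pair is counted once.
From row 0: 0 unlike of 9 pairs (running 0/9).
From row 1: 0 unlike of 16 pairs (running 0/25).
From row 2: 0 unlike of 8 pairs (running 0/33).
From row 3: 5 unlike of 8 pairs (running 5/41).
From row 4: 1 unlike of 2 pairs (running 6/43).
Total adjacent occupied pairs: 43; unlike-type pairs: 6.
6/43 is already in lowest terms.

6/43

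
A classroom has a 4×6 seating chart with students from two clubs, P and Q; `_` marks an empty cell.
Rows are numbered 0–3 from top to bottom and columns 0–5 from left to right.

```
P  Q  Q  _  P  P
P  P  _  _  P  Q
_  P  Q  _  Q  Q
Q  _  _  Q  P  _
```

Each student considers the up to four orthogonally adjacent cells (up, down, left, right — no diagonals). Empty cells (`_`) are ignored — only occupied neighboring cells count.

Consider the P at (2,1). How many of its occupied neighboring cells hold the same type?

Occupied neighbors of (2,1): (1,1)=P, (2,2)=Q.
Same type (P): 1 of 2.

1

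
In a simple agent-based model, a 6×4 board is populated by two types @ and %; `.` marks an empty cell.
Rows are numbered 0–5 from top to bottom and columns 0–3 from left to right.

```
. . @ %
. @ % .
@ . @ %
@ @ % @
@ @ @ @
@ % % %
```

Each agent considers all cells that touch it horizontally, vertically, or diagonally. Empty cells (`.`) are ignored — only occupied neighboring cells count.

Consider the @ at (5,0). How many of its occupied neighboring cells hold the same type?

2

Occupied neighbors of (5,0): (4,0)=@, (4,1)=@, (5,1)=%.
Same type (@): 2 of 3.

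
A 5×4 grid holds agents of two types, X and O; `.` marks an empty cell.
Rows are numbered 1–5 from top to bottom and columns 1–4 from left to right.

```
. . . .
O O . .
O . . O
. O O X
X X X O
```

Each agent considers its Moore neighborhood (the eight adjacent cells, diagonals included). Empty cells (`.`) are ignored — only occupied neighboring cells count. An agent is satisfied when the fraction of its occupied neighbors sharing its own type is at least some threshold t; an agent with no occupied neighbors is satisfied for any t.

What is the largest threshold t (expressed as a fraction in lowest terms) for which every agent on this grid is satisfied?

Row 2: (2,1)O 2/2 · (2,2)O 2/2
Row 3: (3,1)O 3/3 · (3,4)O 1/2
Row 4: (4,2)O 2/5 · (4,3)O 3/6 · (4,4)X 1/4
Row 5: (5,1)X 1/2 · (5,2)X 2/4 · (5,3)X 2/5 · (5,4)O 1/3
The smallest same-type fraction is 1/4 at (4,4), which reduces to 1/4. Any threshold above that leaves this agent unsatisfied.

1/4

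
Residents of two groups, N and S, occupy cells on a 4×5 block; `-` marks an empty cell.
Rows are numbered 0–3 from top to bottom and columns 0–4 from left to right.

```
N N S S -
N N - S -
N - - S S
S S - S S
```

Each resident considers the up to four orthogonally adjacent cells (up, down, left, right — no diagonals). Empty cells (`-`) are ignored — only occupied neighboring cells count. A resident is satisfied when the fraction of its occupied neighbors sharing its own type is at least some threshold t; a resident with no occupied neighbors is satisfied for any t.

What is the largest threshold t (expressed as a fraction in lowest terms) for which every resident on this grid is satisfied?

Row 0: (0,0)N 2/2 · (0,1)N 2/3 · (0,2)S 1/2 · (0,3)S 2/2
Row 1: (1,0)N 3/3 · (1,1)N 2/2 · (1,3)S 2/2
Row 2: (2,0)N 1/2 · (2,3)S 3/3 · (2,4)S 2/2
Row 3: (3,0)S 1/2 · (3,1)S 1/1 · (3,3)S 2/2 · (3,4)S 2/2
The smallest same-type fraction is 1/2 at (0,2), which reduces to 1/2. Any threshold above that leaves this resident unsatisfied.

1/2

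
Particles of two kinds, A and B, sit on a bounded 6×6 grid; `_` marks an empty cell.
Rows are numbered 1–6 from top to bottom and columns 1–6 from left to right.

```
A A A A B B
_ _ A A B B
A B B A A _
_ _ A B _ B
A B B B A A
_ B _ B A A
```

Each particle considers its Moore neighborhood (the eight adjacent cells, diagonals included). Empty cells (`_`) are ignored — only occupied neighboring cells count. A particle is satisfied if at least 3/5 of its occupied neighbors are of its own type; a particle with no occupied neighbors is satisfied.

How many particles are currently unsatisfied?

(1,1)A 1/1 ✓
(1,2)A 3/3 ✓
(1,3)A 4/4 ✓
(1,4)A 3/5 ✓
(1,5)B 3/5 ✓
(1,6)B 3/3 ✓
(2,3)A 5/7 ✓
(2,4)A 5/8 ✓
(2,5)B 3/7 ✗
(2,6)B 3/4 ✓
(3,1)A 0/1 ✗
(3,2)B 1/4 ✗
(3,3)B 2/6 ✗
(3,4)A 4/7 ✗
(3,5)A 2/6 ✗
(4,3)A 1/7 ✗
(4,4)B 3/7 ✗
(4,6)B 0/3 ✗
(5,1)A 0/2 ✗
(5,2)B 2/4 ✗
(5,3)B 5/6 ✓
(5,4)B 3/6 ✗
(5,5)A 3/7 ✗
(5,6)A 3/4 ✓
(6,2)B 2/3 ✓
(6,4)B 2/4 ✗
(6,5)A 3/5 ✓
(6,6)A 3/3 ✓
Unsatisfied: (2,5), (3,1), (3,2), (3,3), (3,4), (3,5), (4,3), (4,4), (4,6), (5,1), (5,2), (5,4), (5,5), (6,4) — 14 in total.

14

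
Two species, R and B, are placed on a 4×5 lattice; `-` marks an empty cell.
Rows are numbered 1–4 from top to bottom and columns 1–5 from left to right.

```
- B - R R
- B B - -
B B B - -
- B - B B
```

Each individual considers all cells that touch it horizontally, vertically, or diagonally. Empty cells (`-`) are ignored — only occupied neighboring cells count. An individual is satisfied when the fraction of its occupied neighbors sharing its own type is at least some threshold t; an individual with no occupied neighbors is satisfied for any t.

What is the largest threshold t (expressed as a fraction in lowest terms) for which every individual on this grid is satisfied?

1/2

(1,2)B 2/2
(1,4)R 1/2
(1,5)R 1/1
(2,2)B 5/5
(2,3)B 4/5
(3,1)B 3/3
(3,2)B 5/5
(3,3)B 5/5
(4,2)B 3/3
(4,4)B 2/2
(4,5)B 1/1
The smallest same-type fraction is 1/2 at (1,4), which reduces to 1/2. Any threshold above that leaves this individual unsatisfied.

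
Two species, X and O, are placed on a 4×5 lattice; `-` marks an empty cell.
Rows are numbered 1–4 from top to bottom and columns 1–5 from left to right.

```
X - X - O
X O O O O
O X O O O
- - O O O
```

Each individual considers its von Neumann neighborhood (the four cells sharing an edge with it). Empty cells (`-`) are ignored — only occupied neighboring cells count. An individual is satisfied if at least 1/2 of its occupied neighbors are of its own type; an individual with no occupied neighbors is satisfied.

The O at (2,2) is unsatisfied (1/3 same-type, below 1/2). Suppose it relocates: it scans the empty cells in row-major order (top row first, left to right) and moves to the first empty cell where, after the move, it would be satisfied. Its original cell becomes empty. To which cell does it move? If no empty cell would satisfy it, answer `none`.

Vacating (2,2). Empty cells in order:
  (1,2): 0/2 same-type → still unsatisfied.
  (1,4): 2/3 same-type → satisfied — stop here.

(1,4)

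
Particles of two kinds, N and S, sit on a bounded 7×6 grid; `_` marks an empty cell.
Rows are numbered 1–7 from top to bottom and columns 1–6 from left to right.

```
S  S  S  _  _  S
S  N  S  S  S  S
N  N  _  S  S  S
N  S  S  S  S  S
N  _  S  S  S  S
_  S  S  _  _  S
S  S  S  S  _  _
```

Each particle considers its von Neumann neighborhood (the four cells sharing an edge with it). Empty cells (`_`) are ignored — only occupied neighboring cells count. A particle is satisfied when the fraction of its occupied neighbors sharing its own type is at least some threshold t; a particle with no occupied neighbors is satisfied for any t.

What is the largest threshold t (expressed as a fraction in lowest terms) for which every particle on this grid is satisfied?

1/4

(1,1)S 2/2
(1,2)S 2/3
(1,3)S 2/2
(1,6)S 1/1
(2,1)S 1/3
(2,2)N 1/4
(2,3)S 2/3
(2,4)S 3/3
(2,5)S 3/3
(2,6)S 3/3
(3,1)N 2/3
(3,2)N 2/3
(3,4)S 3/3
(3,5)S 4/4
(3,6)S 3/3
(4,1)N 2/3
(4,2)S 1/3
(4,3)S 3/3
(4,4)S 4/4
(4,5)S 4/4
(4,6)S 3/3
(5,1)N 1/1
(5,3)S 3/3
(5,4)S 3/3
(5,5)S 3/3
(5,6)S 3/3
(6,2)S 2/2
(6,3)S 3/3
(6,6)S 1/1
(7,1)S 1/1
(7,2)S 3/3
(7,3)S 3/3
(7,4)S 1/1
The smallest same-type fraction is 1/4 at (2,2), which reduces to 1/4. Any threshold above that leaves this particle unsatisfied.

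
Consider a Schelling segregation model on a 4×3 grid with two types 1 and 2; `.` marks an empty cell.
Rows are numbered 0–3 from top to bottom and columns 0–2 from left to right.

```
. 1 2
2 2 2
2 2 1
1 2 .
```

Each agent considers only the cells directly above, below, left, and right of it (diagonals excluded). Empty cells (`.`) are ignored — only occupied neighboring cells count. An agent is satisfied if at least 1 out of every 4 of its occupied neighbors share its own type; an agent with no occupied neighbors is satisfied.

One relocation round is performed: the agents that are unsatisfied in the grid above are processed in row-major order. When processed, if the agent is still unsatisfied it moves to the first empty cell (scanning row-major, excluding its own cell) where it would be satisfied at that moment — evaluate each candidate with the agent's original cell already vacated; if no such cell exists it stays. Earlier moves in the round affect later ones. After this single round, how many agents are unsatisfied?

1

Initially unsatisfied (in order): (0,1), (2,2), (3,0).
  (0,1) → (3,2).
  (2,2): now satisfied by earlier moves; stays.
  (3,0): no empty cell satisfies it; stays.
Resulting grid:
. . 2
2 2 2
2 2 1
1 2 1
Unsatisfied now: (3,0).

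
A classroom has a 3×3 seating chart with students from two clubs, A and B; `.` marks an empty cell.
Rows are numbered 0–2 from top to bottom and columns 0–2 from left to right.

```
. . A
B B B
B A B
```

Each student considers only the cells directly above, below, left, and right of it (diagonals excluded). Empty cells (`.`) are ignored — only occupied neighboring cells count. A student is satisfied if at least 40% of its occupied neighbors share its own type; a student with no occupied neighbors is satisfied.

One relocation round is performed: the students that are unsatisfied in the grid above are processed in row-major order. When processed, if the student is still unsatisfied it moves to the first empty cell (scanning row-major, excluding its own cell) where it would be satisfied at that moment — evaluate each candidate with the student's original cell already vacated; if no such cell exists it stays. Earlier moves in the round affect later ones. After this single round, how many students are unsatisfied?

Initially unsatisfied (in order): (0,2), (2,1).
  (0,2): no empty cell satisfies it; stays.
  (2,1) → (0,1).
Resulting grid:
. A A
B B B
B . B
All satisfied now.

0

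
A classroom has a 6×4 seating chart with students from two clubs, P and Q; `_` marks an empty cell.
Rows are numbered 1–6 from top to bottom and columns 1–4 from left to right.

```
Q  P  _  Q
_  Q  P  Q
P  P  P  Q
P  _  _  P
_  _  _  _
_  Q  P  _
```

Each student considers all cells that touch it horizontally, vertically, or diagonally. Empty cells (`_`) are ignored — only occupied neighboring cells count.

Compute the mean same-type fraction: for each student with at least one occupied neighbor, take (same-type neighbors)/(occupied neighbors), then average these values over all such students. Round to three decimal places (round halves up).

(1,1)Q 1/2
(1,2)P 1/3
(1,4)Q 1/2
(2,2)Q 1/6
(2,3)P 3/7
(2,4)Q 2/4
(3,1)P 2/3
(3,2)P 4/5
(3,3)P 3/6
(3,4)Q 1/4
(4,1)P 2/2
(4,4)P 1/2
(6,2)Q 0/1
(6,3)P 0/1
Sum over 14 students: 1/2 + 1/3 + 1/2 + 1/6 + 3/7 + 2/4 + 2/3 + 4/5 + 3/6 + 1/4 + 2/2 + 1/2 + 0/1 + 0/1 = 2581/420; mean = 2581/420 ÷ 14 = 2581/5880 = 0.438945… → 0.439.

0.439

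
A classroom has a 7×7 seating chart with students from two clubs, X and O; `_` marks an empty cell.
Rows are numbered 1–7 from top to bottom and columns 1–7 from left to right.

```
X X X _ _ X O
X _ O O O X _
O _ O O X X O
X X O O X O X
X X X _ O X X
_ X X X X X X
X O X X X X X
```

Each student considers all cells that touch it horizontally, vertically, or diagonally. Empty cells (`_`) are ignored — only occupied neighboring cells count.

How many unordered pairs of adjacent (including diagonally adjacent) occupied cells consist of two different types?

40

Scan each occupied cell's neighbors to the right and below (and the two forward diagonals) so each pair is counted once.
Row 1: X(1,1)–X(1,2)= X(1,1)–X(2,1)= X(1,2)–X(1,3)= X(1,2)–O(2,3)≠ X(1,2)–X(2,1)= X(1,3)–O(2,3)≠ X(1,3)–O(2,4)≠ X(1,6)–O(1,7)≠ X(1,6)–X(2,6)= X(1,6)–O(2,5)≠ O(1,7)–X(2,6)≠  → 6/11 unlike.
Row 2: X(2,1)–O(3,1)≠ O(2,3)–O(2,4)= O(2,3)–O(3,3)= O(2,3)–O(3,4)= O(2,4)–O(2,5)= O(2,4)–O(3,4)= O(2,4)–X(3,5)≠ O(2,4)–O(3,3)= O(2,5)–X(2,6)≠ O(2,5)–X(3,5)≠ O(2,5)–X(3,6)≠ O(2,5)–O(3,4)= X(2,6)–X(3,6)= X(2,6)–O(3,7)≠ X(2,6)–X(3,5)=  → 6/15 unlike.
Row 3: O(3,1)–X(4,1)≠ O(3,1)–X(4,2)≠ O(3,3)–O(3,4)= O(3,3)–O(4,3)= O(3,3)–O(4,4)= O(3,3)–X(4,2)≠ O(3,4)–X(3,5)≠ O(3,4)–O(4,4)= O(3,4)–X(4,5)≠ O(3,4)–O(4,3)= X(3,5)–X(3,6)= X(3,5)–X(4,5)= X(3,5)–O(4,6)≠ X(3,5)–O(4,4)≠ X(3,6)–O(3,7)≠ X(3,6)–O(4,6)≠ X(3,6)–X(4,7)= X(3,6)–X(4,5)= O(3,7)–X(4,7)≠ O(3,7)–O(4,6)=  → 10/20 unlike.
Row 4: X(4,1)–X(4,2)= X(4,1)–X(5,1)= X(4,1)–X(5,2)= X(4,2)–O(4,3)≠ X(4,2)–X(5,2)= X(4,2)–X(5,3)= X(4,2)–X(5,1)= O(4,3)–O(4,4)= O(4,3)–X(5,3)≠ O(4,3)–X(5,2)≠ O(4,4)–X(4,5)≠ O(4,4)–O(5,5)= O(4,4)–X(5,3)≠ X(4,5)–O(4,6)≠ X(4,5)–O(5,5)≠ X(4,5)–X(5,6)= O(4,6)–X(4,7)≠ O(4,6)–X(5,6)≠ O(4,6)–X(5,7)≠ O(4,6)–O(5,5)= X(4,7)–X(5,7)= X(4,7)–X(5,6)=  → 10/22 unlike.
Row 5: X(5,1)–X(5,2)= X(5,1)–X(6,2)= X(5,2)–X(5,3)= X(5,2)–X(6,2)= X(5,2)–X(6,3)= X(5,3)–X(6,3)= X(5,3)–X(6,4)= X(5,3)–X(6,2)= O(5,5)–X(5,6)≠ O(5,5)–X(6,5)≠ O(5,5)–X(6,6)≠ O(5,5)–X(6,4)≠ X(5,6)–X(5,7)= X(5,6)–X(6,6)= X(5,6)–X(6,7)= X(5,6)–X(6,5)= X(5,7)–X(6,7)= X(5,7)–X(6,6)=  → 4/18 unlike.
Row 6: X(6,2)–X(6,3)= X(6,2)–O(7,2)≠ X(6,2)–X(7,3)= X(6,2)–X(7,1)= X(6,3)–X(6,4)= X(6,3)–X(7,3)= X(6,3)–X(7,4)= X(6,3)–O(7,2)≠ X(6,4)–X(6,5)= X(6,4)–X(7,4)= X(6,4)–X(7,5)= X(6,4)–X(7,3)= X(6,5)–X(6,6)= X(6,5)–X(7,5)= X(6,5)–X(7,6)= X(6,5)–X(7,4)= X(6,6)–X(6,7)= X(6,6)–X(7,6)= X(6,6)–X(7,7)= X(6,6)–X(7,5)= X(6,7)–X(7,7)= X(6,7)–X(7,6)=  → 2/22 unlike.
Row 7: X(7,1)–O(7,2)≠ O(7,2)–X(7,3)≠ X(7,3)–X(7,4)= X(7,4)–X(7,5)= X(7,5)–X(7,6)= X(7,6)–X(7,7)=  → 2/6 unlike.
Total adjacent occupied pairs: 114; unlike-type pairs: 40.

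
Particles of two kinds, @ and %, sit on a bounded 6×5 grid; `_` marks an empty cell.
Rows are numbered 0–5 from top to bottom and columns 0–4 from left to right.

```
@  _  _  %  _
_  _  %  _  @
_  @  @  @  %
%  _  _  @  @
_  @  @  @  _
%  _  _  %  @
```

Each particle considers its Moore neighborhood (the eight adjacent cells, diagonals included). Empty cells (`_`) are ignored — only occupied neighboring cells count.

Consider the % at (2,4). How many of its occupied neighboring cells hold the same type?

Occupied neighbors of (2,4): (1,4)=@, (2,3)=@, (3,3)=@, (3,4)=@.
Same type (%): 0 of 4.

0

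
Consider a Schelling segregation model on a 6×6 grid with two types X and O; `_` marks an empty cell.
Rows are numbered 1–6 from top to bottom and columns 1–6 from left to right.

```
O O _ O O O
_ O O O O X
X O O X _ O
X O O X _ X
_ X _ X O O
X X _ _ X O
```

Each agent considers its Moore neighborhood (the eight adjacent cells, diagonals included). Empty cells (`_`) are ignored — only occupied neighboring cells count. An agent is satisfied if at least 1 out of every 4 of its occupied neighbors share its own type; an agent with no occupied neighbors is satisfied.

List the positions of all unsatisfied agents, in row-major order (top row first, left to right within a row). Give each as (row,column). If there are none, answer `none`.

(2,6), (3,4), (4,6)

(1,1)O 2/2 ok
(1,2)O 3/3 ok
(1,4)O 4/4 ok
(1,5)O 4/5 ok
(1,6)O 2/3 ok
(2,2)O 5/6 ok
(2,3)O 6/7 ok
(2,4)O 5/6 ok
(2,5)O 5/7 ok
(2,6)X 0/4 unhappy
(3,1)X 1/4 ok
(3,2)O 5/7 ok
(3,3)O 6/8 ok
(3,4)X 1/6 unhappy
(3,6)O 1/3 ok
(4,1)X 2/4 ok
(4,2)O 3/6 ok
(4,3)O 3/7 ok
(4,4)X 2/5 ok
(4,6)X 0/3 unhappy
(5,2)X 3/5 ok
(5,4)X 2/4 ok
(5,5)O 2/6 ok
(5,6)O 2/4 ok
(6,1)X 2/2 ok
(6,2)X 2/2 ok
(6,5)X 1/4 ok
(6,6)O 2/3 ok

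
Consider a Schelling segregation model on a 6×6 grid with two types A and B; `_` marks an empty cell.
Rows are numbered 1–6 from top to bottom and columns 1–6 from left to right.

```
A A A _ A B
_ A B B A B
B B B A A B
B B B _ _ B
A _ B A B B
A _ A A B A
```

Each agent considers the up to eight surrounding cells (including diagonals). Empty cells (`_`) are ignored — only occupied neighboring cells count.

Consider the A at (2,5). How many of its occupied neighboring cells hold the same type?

3

Occupied neighbors of (2,5): (1,5)=A, (1,6)=B, (2,4)=B, (2,6)=B, (3,4)=A, (3,5)=A, (3,6)=B.
Same type (A): 3 of 7.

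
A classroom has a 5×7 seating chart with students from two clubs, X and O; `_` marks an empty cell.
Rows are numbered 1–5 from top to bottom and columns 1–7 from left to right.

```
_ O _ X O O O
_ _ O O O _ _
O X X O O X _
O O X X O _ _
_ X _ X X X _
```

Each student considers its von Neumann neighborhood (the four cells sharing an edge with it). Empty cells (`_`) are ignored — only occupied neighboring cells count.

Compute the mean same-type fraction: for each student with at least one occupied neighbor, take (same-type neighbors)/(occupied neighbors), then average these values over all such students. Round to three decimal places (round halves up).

0.587

Row 1: (1,2)O — no occupied neighbors · (1,4)X 0/2 · (1,5)O 2/3 · (1,6)O 2/2 · (1,7)O 1/1
Row 2: (2,3)O 1/2 · (2,4)O 3/4 · (2,5)O 3/3
Row 3: (3,1)O 1/2 · (3,2)X 1/3 · (3,3)X 2/4 · (3,4)O 2/4 · (3,5)O 3/4 · (3,6)X 0/1
Row 4: (4,1)O 2/2 · (4,2)O 1/4 · (4,3)X 2/3 · (4,4)X 2/4 · (4,5)O 1/3
Row 5: (5,2)X 0/1 · (5,4)X 2/2 · (5,5)X 2/3 · (5,6)X 1/1
Sum over 22 students: 0/2 + 2/3 + 2/2 + 1/1 + 1/2 + 3/4 + 3/3 + 1/2 + 1/3 + 2/4 + 2/4 + 3/4 + 0/1 + 2/2 + 1/4 + 2/3 + 2/4 + 1/3 + 0/1 + 2/2 + 2/3 + 1/1 = 155/12; mean = 155/12 ÷ 22 = 155/264 = 0.587121… → 0.587.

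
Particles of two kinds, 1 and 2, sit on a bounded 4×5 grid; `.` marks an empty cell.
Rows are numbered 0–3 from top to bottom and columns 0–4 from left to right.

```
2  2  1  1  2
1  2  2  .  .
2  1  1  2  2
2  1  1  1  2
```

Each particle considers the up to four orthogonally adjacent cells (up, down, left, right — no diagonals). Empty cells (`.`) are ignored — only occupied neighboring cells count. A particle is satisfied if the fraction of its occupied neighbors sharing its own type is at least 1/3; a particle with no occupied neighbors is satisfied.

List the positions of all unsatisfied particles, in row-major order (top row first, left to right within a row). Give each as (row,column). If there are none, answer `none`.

Row 0: (0,0)2 1/2 ✓ · (0,1)2 2/3 ✓ · (0,2)1 1/3 ✓ · (0,3)1 1/2 ✓ · (0,4)2 0/1 ✗
Row 1: (1,0)1 0/3 ✗ · (1,1)2 2/4 ✓ · (1,2)2 1/3 ✓
Row 2: (2,0)2 1/3 ✓ · (2,1)1 2/4 ✓ · (2,2)1 2/4 ✓ · (2,3)2 1/3 ✓ · (2,4)2 2/2 ✓
Row 3: (3,0)2 1/2 ✓ · (3,1)1 2/3 ✓ · (3,2)1 3/3 ✓ · (3,3)1 1/3 ✓ · (3,4)2 1/2 ✓

(0,4), (1,0)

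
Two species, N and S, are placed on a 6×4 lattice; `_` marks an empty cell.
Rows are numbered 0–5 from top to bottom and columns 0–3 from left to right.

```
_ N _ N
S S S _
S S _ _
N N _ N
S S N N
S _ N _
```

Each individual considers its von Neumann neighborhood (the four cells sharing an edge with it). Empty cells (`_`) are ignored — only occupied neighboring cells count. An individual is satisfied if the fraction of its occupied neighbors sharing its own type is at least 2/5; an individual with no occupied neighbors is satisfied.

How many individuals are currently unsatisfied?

Row 0: (0,1)N 0/1 not · (0,3)N 0/0 satisfied
Row 1: (1,0)S 2/2 satisfied · (1,1)S 3/4 satisfied · (1,2)S 1/1 satisfied
Row 2: (2,0)S 2/3 satisfied · (2,1)S 2/3 satisfied
Row 3: (3,0)N 1/3 not · (3,1)N 1/3 not · (3,3)N 1/1 satisfied
Row 4: (4,0)S 2/3 satisfied · (4,1)S 1/3 not · (4,2)N 2/3 satisfied · (4,3)N 2/2 satisfied
Row 5: (5,0)S 1/1 satisfied · (5,2)N 1/1 satisfied
Unsatisfied: (0,1), (3,0), (3,1), (4,1) — 4 in total.

4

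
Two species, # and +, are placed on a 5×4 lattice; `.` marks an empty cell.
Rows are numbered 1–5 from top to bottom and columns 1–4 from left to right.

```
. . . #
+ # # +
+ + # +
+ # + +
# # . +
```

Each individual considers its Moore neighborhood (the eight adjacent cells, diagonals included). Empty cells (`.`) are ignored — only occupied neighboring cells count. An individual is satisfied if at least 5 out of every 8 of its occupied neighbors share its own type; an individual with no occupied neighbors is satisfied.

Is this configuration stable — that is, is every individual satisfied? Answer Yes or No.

Row 1: (1,4)# 1/2 ✗
Row 2: (2,1)+ 2/3 ✓ · (2,2)# 2/5 ✗ · (2,3)# 3/6 ✗ · (2,4)+ 1/4 ✗
Row 3: (3,1)+ 3/5 ✗ · (3,2)+ 4/8 ✗ · (3,3)# 3/8 ✗ · (3,4)+ 3/5 ✗
Row 4: (4,1)+ 2/5 ✗ · (4,2)# 3/7 ✗ · (4,3)+ 4/7 ✗ · (4,4)+ 3/4 ✓
Row 5: (5,1)# 2/3 ✓ · (5,2)# 2/4 ✗ · (5,4)+ 2/2 ✓
For instance (1,4) has only 1/2 same-type neighbors, below 5/8.

No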